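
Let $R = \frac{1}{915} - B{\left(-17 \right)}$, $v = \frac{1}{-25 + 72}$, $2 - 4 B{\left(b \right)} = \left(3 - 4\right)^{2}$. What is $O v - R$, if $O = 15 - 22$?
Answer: $\frac{17197}{172020} \approx 0.099971$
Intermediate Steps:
$B{\left(b \right)} = \frac{1}{4}$ ($B{\left(b \right)} = \frac{1}{2} - \frac{\left(3 - 4\right)^{2}}{4} = \frac{1}{2} - \frac{\left(-1\right)^{2}}{4} = \frac{1}{2} - \frac{1}{4} = \frac{1}{4}$)
$v = \frac{1}{47} \approx 0.021277$
$O = -7$
$R = - \frac{911}{3660}$ ($R = \frac{1}{915} - \frac{1}{4} = - \frac{911}{3660} \approx -0.24891$)
$O v - R = \left(-7\right) \frac{1}{47} - - \frac{911}{3660} = - \frac{7}{47} + \frac{911}{3660} = \frac{17197}{172020}$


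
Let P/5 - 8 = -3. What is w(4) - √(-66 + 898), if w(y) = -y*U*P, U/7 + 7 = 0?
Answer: 4900 - 8*√13 ≈ 4871.2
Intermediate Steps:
P = 25 (P = 40 + 5*(-3) = 40 - 15 = 25)
U = -49 (U = -49 + 7*0 = -49 + 0 = -49)
w(y) = 1225*y (w(y) = -y*(-49)*25 = -(-49*y)*25 = -(-1225)*y = 1225*y)
w(4) - √(-66 + 898) = 1225*4 - √(-66 + 898) = 4900 - √832 = 4900 - 8*√13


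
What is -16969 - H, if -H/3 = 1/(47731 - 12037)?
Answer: -201897161/11898 ≈ -16969.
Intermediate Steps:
H = -1/11898 (H = -3/(47731 - 12037) = -3/35694 = -3*1/35694 = -1/11898 ≈ -8.4048e-5)
-16969 - H = -16969 - 1*(-1/11898) = -16969 + 1/11898 = -201897161/11898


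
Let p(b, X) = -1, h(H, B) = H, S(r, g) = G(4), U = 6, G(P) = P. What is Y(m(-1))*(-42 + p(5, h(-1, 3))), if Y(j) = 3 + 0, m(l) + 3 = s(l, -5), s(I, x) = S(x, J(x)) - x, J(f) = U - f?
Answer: -129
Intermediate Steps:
J(f) = 6 - f
S(r, g) = 4
s(I, x) = 4 - x
m(l) = 6 (m(l) = -3 + (4 - 1*(-5)) = -3 + (4 + 5) = -3 + 9 = 6)
Y(j) = 3
Y(m(-1))*(-42 + p(5, h(-1, 3))) = 3*(-42 - 1) = 3*(-43) = -129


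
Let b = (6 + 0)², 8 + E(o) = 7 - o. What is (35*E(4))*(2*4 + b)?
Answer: -7700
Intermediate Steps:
E(o) = -1 - o (E(o) = -8 + (7 - o) = -1 - o)
b = 36 (b = 6² = 36)
(35*E(4))*(2*4 + b) = (35*(-1 - 1*4))*(2*4 + 36) = (35*(-1 - 4))*(8 + 36) = (35*(-5))*44 = -175*44 = -7700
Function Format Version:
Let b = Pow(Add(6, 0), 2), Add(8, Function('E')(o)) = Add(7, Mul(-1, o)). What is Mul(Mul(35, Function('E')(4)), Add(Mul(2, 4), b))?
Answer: -7700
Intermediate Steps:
Function('E')(o) = Add(-1, Mul(-1, o)) (Function('E')(o) = Add(-8, Add(7, Mul(-1, o))) = Add(-1, Mul(-1, o)))
b = 36 (b = Pow(6, 2) = 36)
Mul(Mul(35, Function('E')(4)), Add(Mul(2, 4), b)) = Mul(Mul(35, Add(-1, Mul(-1, 4))), Add(Mul(2, 4), 36)) = Mul(Mul(35, Add(-1, -4)), Add(8, 36)) = Mul(Mul(35, -5), 44) = Mul(-175, 44) = -7700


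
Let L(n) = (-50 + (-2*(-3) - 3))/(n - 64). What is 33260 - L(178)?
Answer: 3791687/114 ≈ 33260.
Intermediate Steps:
L(n) = -47/(-64 + n) (L(n) = (-50 + (6 - 3))/(-64 + n) = (-50 + 3)/(-64 + n) = -47/(-64 + n))
33260 - L(178) = 33260 - (-47)/(-64 + 178) = 33260 - (-47)/114 = 33260 - 1*(-47/114) = 33260 + 47/114 = 3791687/114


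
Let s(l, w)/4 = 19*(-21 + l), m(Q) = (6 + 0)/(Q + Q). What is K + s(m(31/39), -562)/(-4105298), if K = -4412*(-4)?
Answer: 1122979656404/63632119 ≈ 17648.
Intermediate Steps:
K = 17648
m(Q) = 3/Q (m(Q) = 6/((2*Q)) = 6*(1/(2*Q)) = 3/Q)
s(l, w) = -1596 + 76*l (s(l, w) = 4*(19*(-21 + l)) = 4*(-399 + 19*l) = -1596 + 76*l)
K + s(m(31/39), -562)/(-4105298) = 17648 + (-1596 + 76*(3/((31/39))))/(-4105298) = 17648 + (-1596 + 76*(3/((31*(1/39)))))*(-1/4105298) = 17648 + (-1596 + 76*(3/(31/39)))*(-1/4105298) = 17648 + (-1596 + 76*(3*(39/31)))*(-1/4105298) = 17648 + (-1596 + 76*(117/31))*(-1/4105298) = 17648 + (-1596 + 8892/31)*(-1/4105298) = 17648 - 40584/31*(-1/4105298) = 17648 + 20292/63632119 = 1122979656404/63632119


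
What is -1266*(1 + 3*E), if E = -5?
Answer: 17724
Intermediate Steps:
-1266*(1 + 3*E) = -1266*(1 + 3*(-5)) = -1266*(1 - 15) = -1266*(-14) = 17724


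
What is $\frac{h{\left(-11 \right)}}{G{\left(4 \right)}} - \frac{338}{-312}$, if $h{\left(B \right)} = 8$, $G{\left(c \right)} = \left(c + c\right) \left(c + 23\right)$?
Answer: $\frac{121}{108} \approx 1.1204$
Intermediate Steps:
$G{\left(c \right)} = 2 c \left(23 + c\right)$
$\frac{h{\left(-11 \right)}}{G{\left(4 \right)}} - \frac{338}{-312} = \frac{8}{2 \cdot 4 \left(23 + 4\right)} - \frac{338}{-312} = \frac{8}{2 \cdot 4 \cdot 27} - - \frac{13}{12} = \frac{8}{216} + \frac{13}{12} = 8 \cdot \frac{1}{216} + \frac{13}{12} = \frac{1}{27} + \frac{13}{12} = \frac{121}{108}$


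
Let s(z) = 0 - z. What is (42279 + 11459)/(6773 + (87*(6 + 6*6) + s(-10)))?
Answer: 53738/10437 ≈ 5.1488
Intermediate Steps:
s(z) = -z
(42279 + 11459)/(6773 + (87*(6 + 6*6) + s(-10))) = (42279 + 11459)/(6773 + (87*(6 + 6*6) - 1*(-10))) = 53738/(6773 + (87*(6 + 36) + 10)) = 53738/(6773 + (87*42 + 10)) = 53738/(6773 + (3654 + 10)) = 53738/(6773 + 3664) = 53738/10437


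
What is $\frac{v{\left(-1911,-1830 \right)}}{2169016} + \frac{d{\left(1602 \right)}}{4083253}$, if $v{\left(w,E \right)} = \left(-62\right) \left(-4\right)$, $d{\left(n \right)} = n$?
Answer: $\frac{560926297}{1107080136131} \approx 0.00050667$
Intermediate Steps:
$v{\left(w,E \right)} = 248$
$\frac{v{\left(-1911,-1830 \right)}}{2169016} + \frac{d{\left(1602 \right)}}{4083253} = \frac{248}{2169016} + \frac{1602}{4083253} = 248 \cdot \frac{1}{2169016} + 1602 \cdot \frac{1}{4083253} = \frac{31}{271127} + \frac{1602}{4083253} = \frac{560926297}{1107080136131}$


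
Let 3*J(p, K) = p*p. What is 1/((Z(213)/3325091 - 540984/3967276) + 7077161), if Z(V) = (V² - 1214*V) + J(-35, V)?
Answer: 45592927611/322668480029337499 ≈ 1.4130e-7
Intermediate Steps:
J(p, K) = p²/3 (J(p, K) = (p*p)/3 = p²/3)
Z(V) = 1225/3 + V² - 1214*V (Z(V) = (V² - 1214*V) + (⅓)*(-35)² = (V² - 1214*V) + (⅓)*1225 = (V² - 1214*V) + 1225/3 = 1225/3 + V² - 1214*V)
1/((Z(213)/3325091 - 540984/3967276) + 7077161) = 1/(((1225/3 + 213² - 1214*213)/3325091 - 540984/3967276) + 7077161) = 1/(((1225/3 + 45369 - 258582)*(1/3325091) - 540984*1/3967276) + 7077161) = 1/((-638414/3*1/3325091 - 135246/991819) + 7077161) = 1/((-2942/45969 - 135246/991819) + 7077161) = 1/(-9135054872/45592927611 + 7077161) = 1/(322668480029337499/45592927611) = 45592927611/322668480029337499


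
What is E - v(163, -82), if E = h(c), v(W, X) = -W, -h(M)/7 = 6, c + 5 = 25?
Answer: 121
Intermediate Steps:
c = 20 (c = -5 + 25 = 20)
h(M) = -42 (h(M) = -7*6 = -42)
E = -42
E - v(163, -82) = -42 - (-1)*163 = -42 - 1*(-163) = -42 + 163 = 121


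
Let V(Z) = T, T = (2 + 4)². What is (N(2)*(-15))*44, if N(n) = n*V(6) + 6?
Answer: -51480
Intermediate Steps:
T = 36 (T = 6² = 36)
V(Z) = 36
N(n) = 6 + 36*n (N(n) = n*36 + 6 = 36*n + 6 = 6 + 36*n)
(N(2)*(-15))*44 = ((6 + 36*2)*(-15))*44 = ((6 + 72)*(-15))*44 = (78*(-15))*44 = -1170*44 = -51480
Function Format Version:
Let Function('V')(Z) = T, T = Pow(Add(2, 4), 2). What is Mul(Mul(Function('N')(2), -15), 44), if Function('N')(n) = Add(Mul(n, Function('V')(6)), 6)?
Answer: -51480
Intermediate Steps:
T = 36 (T = Pow(6, 2) = 36)
Function('V')(Z) = 36
Function('N')(n) = Add(6, Mul(36, n)) (Function('N')(n) = Add(Mul(n, 36), 6) = Add(Mul(36, n), 6) = Add(6, Mul(36, n)))
Mul(Mul(Function('N')(2), -15), 44) = Mul(Mul(Add(6, Mul(36, 2)), -15), 44) = Mul(Mul(Add(6, 72), -15), 44) = Mul(Mul(78, -15), 44) = Mul(-1170, 44) = -51480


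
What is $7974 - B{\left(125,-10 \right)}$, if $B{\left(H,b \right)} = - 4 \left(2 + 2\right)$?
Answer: $7990$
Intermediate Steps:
$B{\left(H,b \right)} = -16$ ($B{\left(H,b \right)} = \left(-4\right) 4 = -16$)
$7974 - B{\left(125,-10 \right)} = 7974 - -16 = 7974 + 16 = 7990$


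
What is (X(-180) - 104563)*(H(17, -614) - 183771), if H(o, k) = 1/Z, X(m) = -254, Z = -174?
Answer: 1117214879545/58 ≈ 1.9262e+10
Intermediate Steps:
H(o, k) = -1/174 (H(o, k) = 1/(-174) = -1/174)
(X(-180) - 104563)*(H(17, -614) - 183771) = (-254 - 104563)*(-1/174 - 183771) = -104817*(-31976155/174) = 1117214879545/58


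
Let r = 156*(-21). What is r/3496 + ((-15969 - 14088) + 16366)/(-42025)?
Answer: -22452541/36729850 ≈ -0.61129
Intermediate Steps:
r = -3276
r/3496 + ((-15969 - 14088) + 16366)/(-42025) = -3276/3496 + ((-15969 - 14088) + 16366)/(-42025) = -3276*1/3496 + (-30057 + 16366)*(-1/42025) = -819/874 - 13691*(-1/42025) = -819/874 + 13691/42025 = -22452541/36729850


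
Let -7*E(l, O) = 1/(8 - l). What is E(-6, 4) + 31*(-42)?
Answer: -127597/98 ≈ -1302.0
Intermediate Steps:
E(l, O) = -1/(7*(8 - l))
E(-6, 4) + 31*(-42) = 1/(7*(-8 - 6)) + 31*(-42) = (1/7)/(-14) - 1302 = (1/7)*(-1/14) - 1302 = -1/98 - 1302 = -127597/98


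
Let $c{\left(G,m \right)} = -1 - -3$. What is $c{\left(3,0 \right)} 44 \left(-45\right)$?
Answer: $-3960$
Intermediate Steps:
$c{\left(G,m \right)} = 2$ ($c{\left(G,m \right)} = -1 + 3 = 2$)
$c{\left(3,0 \right)} 44 \left(-45\right) = 2 \cdot 44 \left(-45\right) = 88 \left(-45\right) = -3960$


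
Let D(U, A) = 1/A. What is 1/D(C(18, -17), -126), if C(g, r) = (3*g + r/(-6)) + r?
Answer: -126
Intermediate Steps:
C(g, r) = 3*g + 5*r/6 (C(g, r) = (3*g - r/6) + r = 3*g + 5*r/6)
1/D(C(18, -17), -126) = 1/(1/(-126)) = 1/(-1/126) = -126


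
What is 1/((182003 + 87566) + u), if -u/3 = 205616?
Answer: -1/347279 ≈ -2.8795e-6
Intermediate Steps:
u = -616848 (u = -3*205616 = -616848)
1/((182003 + 87566) + u) = 1/((182003 + 87566) - 616848) = 1/(269569 - 616848) = 1/(-347279) = -1/347279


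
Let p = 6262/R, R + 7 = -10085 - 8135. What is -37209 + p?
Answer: -678214705/18227 ≈ -37209.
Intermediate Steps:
R = -18227 (R = -7 + (-10085 - 8135) = -7 - 18220 = -18227)
p = -6262/18227 (p = 6262/(-18227) = 6262*(-1/18227) = -6262/18227 ≈ -0.34356)
-37209 + p = -37209 - 6262/18227 = -678214705/18227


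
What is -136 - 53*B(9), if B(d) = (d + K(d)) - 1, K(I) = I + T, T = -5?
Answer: -772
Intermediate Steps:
K(I) = -5 + I (K(I) = I - 5 = -5 + I)
B(d) = -6 + 2*d (B(d) = (d + (-5 + d)) - 1 = (-5 + 2*d) - 1 = -6 + 2*d)
-136 - 53*B(9) = -136 - 53*(-6 + 2*9) = -136 - 53*(-6 + 18) = -136 - 53*12 = -136 - 636 = -772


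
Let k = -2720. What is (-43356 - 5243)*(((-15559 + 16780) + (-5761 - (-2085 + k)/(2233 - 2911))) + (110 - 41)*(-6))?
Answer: 163468422583/678 ≈ 2.4110e+8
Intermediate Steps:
(-43356 - 5243)*(((-15559 + 16780) + (-5761 - (-2085 + k)/(2233 - 2911))) + (110 - 41)*(-6)) = (-43356 - 5243)*(((-15559 + 16780) + (-5761 - (-2085 - 2720)/(2233 - 2911))) + (110 - 41)*(-6)) = -48599*((1221 + (-5761 - (-4805)/(-678))) + 69*(-6)) = -48599*((1221 + (-5761 - (-4805)*(-1)/678)) - 414) = -48599*((1221 + (-5761 - 1*4805/678)) - 414) = -48599*((1221 + (-5761 - 4805/678)) - 414) = -48599*((1221 - 3910763/678) - 414) = -48599*(-3082925/678 - 414) = -48599*(-3363617/678) = 163468422583/678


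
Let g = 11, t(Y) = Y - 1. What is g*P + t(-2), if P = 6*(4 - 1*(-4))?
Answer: 525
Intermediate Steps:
P = 48 (P = 6*(4 + 4) = 6*8 = 48)
t(Y) = -1 + Y
g*P + t(-2) = 11*48 + (-1 - 2) = 528 - 3 = 525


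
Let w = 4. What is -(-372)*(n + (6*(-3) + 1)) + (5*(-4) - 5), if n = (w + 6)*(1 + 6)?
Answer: 19691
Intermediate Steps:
n = 70 (n = (4 + 6)*(1 + 6) = 10*7 = 70)
-(-372)*(n + (6*(-3) + 1)) + (5*(-4) - 5) = -(-372)*(70 + (6*(-3) + 1)) + (5*(-4) - 5) = -(-372)*(70 + (-18 + 1)) + (-20 - 5) = -(-372)*(70 - 17) - 25 = -(-372)*53 - 25 = -62*(-318) - 25 = 19716 - 25 = 19691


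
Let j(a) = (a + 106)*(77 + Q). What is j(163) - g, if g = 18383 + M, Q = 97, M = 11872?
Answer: 16551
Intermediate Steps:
j(a) = 18444 + 174*a (j(a) = (a + 106)*(77 + 97) = (106 + a)*174 = 18444 + 174*a)
g = 30255 (g = 18383 + 11872 = 30255)
j(163) - g = (18444 + 174*163) - 1*30255 = (18444 + 28362) - 30255 = 46806 - 30255 = 16551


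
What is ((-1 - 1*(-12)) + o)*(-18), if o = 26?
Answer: -666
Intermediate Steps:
((-1 - 1*(-12)) + o)*(-18) = ((-1 - 1*(-12)) + 26)*(-18) = ((-1 + 12) + 26)*(-18) = (11 + 26)*(-18) = 37*(-18) = -666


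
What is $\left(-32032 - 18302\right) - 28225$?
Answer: $-78559$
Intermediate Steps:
$\left(-32032 - 18302\right) - 28225 = -50334 - 28225 = -78559$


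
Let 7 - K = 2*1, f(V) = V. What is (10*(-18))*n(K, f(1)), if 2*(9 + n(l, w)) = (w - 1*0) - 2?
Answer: 1710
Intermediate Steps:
K = 5 (K = 7 - 2 = 5)
n(l, w) = -10 + w/2 (n(l, w) = -9 + ((w - 1*0) - 2)/2 = -9 + ((w + 0) - 2)/2 = -9 + (w - 2)/2 = -9 + (-2 + w)/2 = -9 + (-1 + w/2) = -10 + w/2)
(10*(-18))*n(K, f(1)) = (10*(-18))*(-10 + (½)*1) = -180*(-10 + ½) = -180*(-19/2) = 1710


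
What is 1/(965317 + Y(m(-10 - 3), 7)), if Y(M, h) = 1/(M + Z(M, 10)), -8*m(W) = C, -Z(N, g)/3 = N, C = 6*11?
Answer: 33/31855463 ≈ 1.0359e-6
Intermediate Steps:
C = 66
Z(N, g) = -3*N
m(W) = -33/4 (m(W) = -1/8*66 = -33/4)
Y(M, h) = -1/(2*M) (Y(M, h) = 1/(M - 3*M) = 1/(-2*M) = -1/(2*M))
1/(965317 + Y(m(-10 - 3), 7)) = 1/(965317 - 1/(2*(-33/4))) = 1/(965317 - 1/2*(-4/33)) = 1/(965317 + 2/33) = 1/(31855463/33) = 33/31855463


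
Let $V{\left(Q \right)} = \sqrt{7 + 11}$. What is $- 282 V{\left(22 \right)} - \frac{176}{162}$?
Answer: $- \frac{88}{81} - 846 \sqrt{2} \approx -1197.5$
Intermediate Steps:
$V{\left(Q \right)} = 3 \sqrt{2}$ ($V{\left(Q \right)} = \sqrt{18} = 3 \sqrt{2}$)
$- 282 V{\left(22 \right)} - \frac{176}{162} = - 282 \cdot 3 \sqrt{2} - \frac{176}{162} = - 846 \sqrt{2} - \frac{88}{81} = - \frac{88}{81} - 846 \sqrt{2}$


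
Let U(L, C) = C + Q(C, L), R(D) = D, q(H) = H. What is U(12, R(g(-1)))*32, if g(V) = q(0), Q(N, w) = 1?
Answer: 32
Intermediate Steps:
g(V) = 0
U(L, C) = 1 + C (U(L, C) = C + 1 = 1 + C)
U(12, R(g(-1)))*32 = (1 + 0)*32 = 1*32 = 32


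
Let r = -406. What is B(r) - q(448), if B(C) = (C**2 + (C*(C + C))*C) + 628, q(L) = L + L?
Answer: -133682264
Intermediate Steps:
q(L) = 2*L
B(C) = 628 + C**2 + 2*C**3 (B(C) = (C**2 + (C*(2*C))*C) + 628 = (C**2 + (2*C**2)*C) + 628 = (C**2 + 2*C**3) + 628 = 628 + C**2 + 2*C**3)
B(r) - q(448) = (628 + (-406)**2 + 2*(-406)**3) - 2*448 = (628 + 164836 + 2*(-66923416)) - 1*896 = (628 + 164836 - 133846832) - 896 = -133681368 - 896 = -133682264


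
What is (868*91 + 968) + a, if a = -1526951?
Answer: -1446995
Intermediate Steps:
(868*91 + 968) + a = (868*91 + 968) - 1526951 = (78988 + 968) - 1526951 = 79956 - 1526951 = -1446995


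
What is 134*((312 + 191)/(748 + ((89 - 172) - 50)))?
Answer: 67402/615 ≈ 109.60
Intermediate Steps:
134*((312 + 191)/(748 + ((89 - 172) - 50))) = 134*(503/(748 + (-83 - 50))) = 134*(503/(748 - 133)) = 134*(503/615) = 67402/615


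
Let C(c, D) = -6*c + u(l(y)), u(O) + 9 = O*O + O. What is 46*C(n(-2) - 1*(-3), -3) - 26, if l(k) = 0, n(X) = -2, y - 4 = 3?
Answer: -716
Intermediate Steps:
y = 7 (y = 4 + 3 = 7)
u(O) = -9 + O + O**2 (u(O) = -9 + (O*O + O) = -9 + (O**2 + O) = -9 + (O + O**2) = -9 + O + O**2)
C(c, D) = -9 - 6*c (C(c, D) = -6*c + (-9 + 0 + 0**2) = -6*c + (-9 + 0 + 0) = -6*c - 9 = -9 - 6*c)
46*C(n(-2) - 1*(-3), -3) - 26 = 46*(-9 - 6*(-2 - 1*(-3))) - 26 = 46*(-9 - 6*(-2 + 3)) - 26 = 46*(-9 - 6*1) - 26 = 46*(-9 - 6) - 26 = 46*(-15) - 26 = -690 - 26 = -716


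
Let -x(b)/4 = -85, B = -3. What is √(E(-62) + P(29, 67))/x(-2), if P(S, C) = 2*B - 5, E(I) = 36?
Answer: 1/68 ≈ 0.014706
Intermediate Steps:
x(b) = 340 (x(b) = -4*(-85) = 340)
P(S, C) = -11 (P(S, C) = 2*(-3) - 5 = -6 - 5 = -11)
√(E(-62) + P(29, 67))/x(-2) = √(36 - 11)/340 = √25*(1/340) = 5*(1/340) = 1/68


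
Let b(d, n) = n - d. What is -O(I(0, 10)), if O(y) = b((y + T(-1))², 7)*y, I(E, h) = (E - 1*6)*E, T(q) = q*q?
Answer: 0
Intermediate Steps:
T(q) = q²
I(E, h) = E*(-6 + E) (I(E, h) = (E - 6)*E = (-6 + E)*E = E*(-6 + E))
O(y) = y*(7 - (1 + y)²) (O(y) = (7 - (y + (-1)²)²)*y = (7 - (y + 1)²)*y = (7 - (1 + y)²)*y = y*(7 - (1 + y)²))
-O(I(0, 10)) = -(-1)*0*(-6 + 0)*(-7 + (1 + 0*(-6 + 0))²) = -(-1)*0*(-6)*(-7 + (1 + 0*(-6))²) = -(-1)*0*(-7 + (1 + 0)²) = -(-1)*0*(-7 + 1²) = -(-1)*0*(-7 + 1) = -(-1)*0*(-6) = -1*0 = 0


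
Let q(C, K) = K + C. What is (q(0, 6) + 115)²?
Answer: 14641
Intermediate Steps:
q(C, K) = C + K
(q(0, 6) + 115)² = ((0 + 6) + 115)² = (6 + 115)² = 121² = 14641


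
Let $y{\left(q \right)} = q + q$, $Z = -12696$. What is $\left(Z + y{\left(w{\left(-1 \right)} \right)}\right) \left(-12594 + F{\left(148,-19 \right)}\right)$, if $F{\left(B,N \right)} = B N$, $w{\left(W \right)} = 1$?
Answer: $195563764$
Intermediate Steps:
$y{\left(q \right)} = 2 q$
$\left(Z + y{\left(w{\left(-1 \right)} \right)}\right) \left(-12594 + F{\left(148,-19 \right)}\right) = \left(-12696 + 2 \cdot 1\right) \left(-12594 + 148 \left(-19\right)\right) = \left(-12696 + 2\right) \left(-12594 - 2812\right) = \left(-12694\right) \left(-15406\right) = 195563764$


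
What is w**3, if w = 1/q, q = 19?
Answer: 1/6859 ≈ 0.00014579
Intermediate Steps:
w = 1/19 ≈ 0.052632
w**3 = (1/19)**3 = 1/6859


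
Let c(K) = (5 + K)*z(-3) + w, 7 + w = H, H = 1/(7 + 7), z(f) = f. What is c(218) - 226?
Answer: -12627/14 ≈ -901.93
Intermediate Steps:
H = 1/14 ≈ 0.071429
w = -97/14 (w = -7 + 1/14 = -97/14 ≈ -6.9286)
c(K) = -307/14 - 3*K (c(K) = (5 + K)*(-3) - 97/14 = (-15 - 3*K) - 97/14 = -307/14 - 3*K)
c(218) - 226 = (-307/14 - 3*218) - 226 = (-307/14 - 654) - 226 = -9463/14 - 226 = -12627/14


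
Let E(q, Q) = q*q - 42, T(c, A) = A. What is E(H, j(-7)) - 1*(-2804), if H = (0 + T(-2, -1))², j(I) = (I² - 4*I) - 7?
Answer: 2763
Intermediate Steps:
j(I) = -7 + I² - 4*I
H = 1 (H = (0 - 1)² = (-1)² = 1)
E(q, Q) = -42 + q² (E(q, Q) = q² - 42 = -42 + q²)
E(H, j(-7)) - 1*(-2804) = (-42 + 1²) - 1*(-2804) = (-42 + 1) + 2804 = -41 + 2804 = 2763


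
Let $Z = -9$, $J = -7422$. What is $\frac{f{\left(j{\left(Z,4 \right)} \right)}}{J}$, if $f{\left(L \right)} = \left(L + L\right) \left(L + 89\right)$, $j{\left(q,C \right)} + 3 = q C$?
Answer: $\frac{650}{1237} \approx 0.52547$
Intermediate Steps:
$j{\left(q,C \right)} = -3 + C q$ ($j{\left(q,C \right)} = -3 + q C = -3 + C q$)
$f{\left(L \right)} = 2 L \left(89 + L\right)$
$\frac{f{\left(j{\left(Z,4 \right)} \right)}}{J} = \frac{2 \left(-3 + 4 \left(-9\right)\right) \left(89 + \left(-3 + 4 \left(-9\right)\right)\right)}{-7422} = 2 \left(-3 - 36\right) \left(89 - 39\right) \left(- \frac{1}{7422}\right) = 2 \left(-39\right) \left(89 - 39\right) \left(- \frac{1}{7422}\right) = 2 \left(-39\right) 50 \left(- \frac{1}{7422}\right) = \left(-3900\right) \left(- \frac{1}{7422}\right) = \frac{650}{1237}$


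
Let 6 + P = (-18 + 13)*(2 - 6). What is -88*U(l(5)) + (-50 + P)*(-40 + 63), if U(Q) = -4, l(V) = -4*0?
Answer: -476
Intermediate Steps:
l(V) = 0
P = 14 (P = -6 + (-18 + 13)*(2 - 6) = -6 - 5*(-4) = -6 + 20 = 14)
-88*U(l(5)) + (-50 + P)*(-40 + 63) = -88*(-4) + (-50 + 14)*(-40 + 63) = 352 - 36*23 = 352 - 828 = -476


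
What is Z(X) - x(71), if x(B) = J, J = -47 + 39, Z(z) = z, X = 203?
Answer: 211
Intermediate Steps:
J = -8
x(B) = -8
Z(X) - x(71) = 203 - 1*(-8) = 203 + 8 = 211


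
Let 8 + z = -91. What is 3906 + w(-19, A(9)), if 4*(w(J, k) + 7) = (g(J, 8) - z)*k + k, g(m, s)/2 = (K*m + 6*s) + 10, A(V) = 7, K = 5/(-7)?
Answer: 8649/2 ≈ 4324.5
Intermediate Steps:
z = -99 (z = -8 - 91 = -99)
K = -5/7 (K = 5*(-⅐) = -5/7 ≈ -0.71429)
g(m, s) = 20 + 12*s - 10*m/7 (g(m, s) = 2*((-5*m/7 + 6*s) + 10) = 2*((6*s - 5*m/7) + 10) = 2*(10 + 6*s - 5*m/7) = 20 + 12*s - 10*m/7)
w(J, k) = -7 + k/4 + k*(215 - 10*J/7)/4 (w(J, k) = -7 + (((20 + 12*8 - 10*J/7) - 1*(-99))*k + k)/4 = -7 + (((20 + 96 - 10*J/7) + 99)*k + k)/4 = -7 + (((116 - 10*J/7) + 99)*k + k)/4 = -7 + ((215 - 10*J/7)*k + k)/4 = -7 + (k*(215 - 10*J/7) + k)/4 = -7 + (k + k*(215 - 10*J/7))/4 = -7 + (k/4 + k*(215 - 10*J/7)/4) = -7 + k/4 + k*(215 - 10*J/7)/4)
3906 + w(-19, A(9)) = 3906 + (-7 + 54*7 - 5/14*(-19)*7) = 3906 + (-7 + 378 + 95/2) = 3906 + 837/2 = 8649/2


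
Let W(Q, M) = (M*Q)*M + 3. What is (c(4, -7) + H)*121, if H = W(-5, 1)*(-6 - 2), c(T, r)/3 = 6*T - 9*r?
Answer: 33517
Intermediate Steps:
c(T, r) = -27*r + 18*T (c(T, r) = 3*(6*T - 9*r) = 3*(-9*r + 6*T) = -27*r + 18*T)
W(Q, M) = 3 + Q*M² (W(Q, M) = Q*M² + 3 = 3 + Q*M²)
H = 16 (H = (3 - 5*1²)*(-6 - 2) = (3 - 5*1)*(-8) = (3 - 5)*(-8) = -2*(-8) = 16)
(c(4, -7) + H)*121 = ((-27*(-7) + 18*4) + 16)*121 = ((189 + 72) + 16)*121 = (261 + 16)*121 = 277*121 = 33517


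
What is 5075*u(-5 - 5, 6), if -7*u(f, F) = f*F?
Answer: 43500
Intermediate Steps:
u(f, F) = -F*f/7 (u(f, F) = -f*F/7 = -F*f/7)
5075*u(-5 - 5, 6) = 5075*(-1/7*6*(-5 - 5)) = 5075*(-1/7*6*(-10)) = 5075*(60/7) = 43500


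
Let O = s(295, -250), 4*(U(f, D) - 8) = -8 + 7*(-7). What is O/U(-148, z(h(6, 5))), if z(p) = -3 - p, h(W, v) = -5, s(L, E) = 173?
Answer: -692/25 ≈ -27.680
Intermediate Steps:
U(f, D) = -25/4 (U(f, D) = 8 + (-8 + 7*(-7))/4 = 8 + (-8 - 49)/4 = 8 + (¼)*(-57) = 8 - 57/4 = -25/4)
O = 173
O/U(-148, z(h(6, 5))) = 173/(-25/4) = 173*(-4/25) = -692/25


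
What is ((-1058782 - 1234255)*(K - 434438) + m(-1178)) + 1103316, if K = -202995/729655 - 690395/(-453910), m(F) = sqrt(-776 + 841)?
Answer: 13197309800240658196077/13247908042 + sqrt(65) ≈ 9.9618e+11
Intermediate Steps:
m(F) = sqrt(65)
K = 16464348131/13247908042 (K = -202995*1/729655 - 690395*(-1/453910) = -40599/145931 + 138079/90782 = 16464348131/13247908042 ≈ 1.2428)
((-1058782 - 1234255)*(K - 434438) + m(-1178)) + 1103316 = ((-1058782 - 1234255)*(16464348131/13247908042 - 434438) + sqrt(65)) + 1103316 = (-2293037*(-5755378209602265/13247908042) + sqrt(65)) + 1103316 = (13197295183611748928805/13247908042 + sqrt(65)) + 1103316 = 13197309800240658196077/13247908042 + sqrt(65)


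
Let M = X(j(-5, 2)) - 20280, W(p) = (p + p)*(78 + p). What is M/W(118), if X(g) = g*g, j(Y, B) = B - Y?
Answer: -20231/46256 ≈ -0.43737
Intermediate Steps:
X(g) = g²
W(p) = 2*p*(78 + p) (W(p) = (2*p)*(78 + p) = 2*p*(78 + p))
M = -20231 (M = (2 - 1*(-5))² - 20280 = (2 + 5)² - 20280 = 7² - 20280 = 49 - 20280 = -20231)
M/W(118) = -20231*1/(236*(78 + 118)) = -20231/(2*118*196) = -20231/46256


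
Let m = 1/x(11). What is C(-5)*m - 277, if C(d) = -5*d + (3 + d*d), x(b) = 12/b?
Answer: -2741/12 ≈ -228.42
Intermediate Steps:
C(d) = 3 + d**2 - 5*d (C(d) = -5*d + (3 + d**2) = 3 + d**2 - 5*d)
m = 11/12 (m = 1/(12/11) = 11/12 ≈ 0.91667)
C(-5)*m - 277 = (3 + (-5)**2 - 5*(-5))*(11/12) - 277 = (3 + 25 + 25)*(11/12) - 277 = 53*(11/12) - 277 = 583/12 - 277 = -2741/12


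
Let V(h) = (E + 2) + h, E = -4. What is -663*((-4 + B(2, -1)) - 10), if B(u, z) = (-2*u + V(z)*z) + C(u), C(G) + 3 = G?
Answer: 10608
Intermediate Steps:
C(G) = -3 + G
V(h) = -2 + h (V(h) = (-4 + 2) + h = -2 + h)
B(u, z) = -3 - u + z*(-2 + z) (B(u, z) = (-2*u + (-2 + z)*z) + (-3 + u) = (-2*u + z*(-2 + z)) + (-3 + u) = -3 - u + z*(-2 + z))
-663*((-4 + B(2, -1)) - 10) = -663*((-4 + (-3 - 1*2 - (-2 - 1))) - 10) = -663*((-4 + (-3 - 2 - 1*(-3))) - 10) = -663*((-4 + (-3 - 2 + 3)) - 10) = -663*((-4 - 2) - 10) = -663*(-6 - 10) = -663*(-16) = 10608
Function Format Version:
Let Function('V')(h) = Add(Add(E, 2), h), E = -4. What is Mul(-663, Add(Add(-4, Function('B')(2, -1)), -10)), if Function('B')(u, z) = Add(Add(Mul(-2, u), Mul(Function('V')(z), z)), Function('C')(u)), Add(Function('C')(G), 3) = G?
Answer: 10608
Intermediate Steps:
Function('C')(G) = Add(-3, G)
Function('V')(h) = Add(-2, h) (Function('V')(h) = Add(Add(-4, 2), h) = Add(-2, h))
Function('B')(u, z) = Add(-3, Mul(-1, u), Mul(z, Add(-2, z))) (Function('B')(u, z) = Add(Add(Mul(-2, u), Mul(Add(-2, z), z)), Add(-3, u)) = Add(Add(Mul(-2, u), Mul(z, Add(-2, z))), Add(-3, u)) = Add(-3, Mul(-1, u), Mul(z, Add(-2, z))))
Mul(-663, Add(Add(-4, Function('B')(2, -1)), -10)) = Mul(-663, Add(Add(-4, Add(-3, Mul(-1, 2), Mul(-1, Add(-2, -1)))), -10)) = Mul(-663, Add(Add(-4, Add(-3, -2, Mul(-1, -3))), -10)) = Mul(-663, Add(Add(-4, Add(-3, -2, 3)), -10)) = Mul(-663, Add(Add(-4, -2), -10)) = Mul(-663, Add(-6, -10)) = Mul(-663, -16) = 10608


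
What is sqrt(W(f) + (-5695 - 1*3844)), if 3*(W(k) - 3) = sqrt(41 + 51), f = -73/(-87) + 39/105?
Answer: sqrt(-85824 + 6*sqrt(23))/3 ≈ 97.636*I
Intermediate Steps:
f = 3686/3045 (f = -73*(-1/87) + 39*(1/105) = 73/87 + 13/35 = 3686/3045 ≈ 1.2105)
W(k) = 3 + 2*sqrt(23)/3 (W(k) = 3 + sqrt(41 + 51)/3 = 3 + sqrt(92)/3 = 3 + (2*sqrt(23))/3 = 3 + 2*sqrt(23)/3)
sqrt(W(f) + (-5695 - 1*3844)) = sqrt((3 + 2*sqrt(23)/3) + (-5695 - 1*3844)) = sqrt((3 + 2*sqrt(23)/3) + (-5695 - 3844)) = sqrt((3 + 2*sqrt(23)/3) - 9539) = sqrt(-9536 + 2*sqrt(23)/3)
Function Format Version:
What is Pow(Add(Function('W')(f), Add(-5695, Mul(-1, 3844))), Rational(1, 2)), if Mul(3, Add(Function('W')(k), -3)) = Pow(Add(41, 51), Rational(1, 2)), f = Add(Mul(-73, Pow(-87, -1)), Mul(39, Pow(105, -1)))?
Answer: Mul(Rational(1, 3), Pow(Add(-85824, Mul(6, Pow(23, Rational(1, 2)))), Rational(1, 2))) ≈ Mul(97.636, I)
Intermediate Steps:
f = Rational(3686, 3045) (f = Add(Mul(-73, Rational(-1, 87)), Mul(39, Rational(1, 105))) = Add(Rational(73, 87), Rational(13, 35)) = Rational(3686, 3045) ≈ 1.2105)
Function('W')(k) = Add(3, Mul(Rational(2, 3), Pow(23, Rational(1, 2)))) (Function('W')(k) = Add(3, Mul(Rational(1, 3), Pow(Add(41, 51), Rational(1, 2)))) = Add(3, Mul(Rational(1, 3), Pow(92, Rational(1, 2)))) = Add(3, Mul(Rational(1, 3), Mul(2, Pow(23, Rational(1, 2))))) = Add(3, Mul(Rational(2, 3), Pow(23, Rational(1, 2)))))
Pow(Add(Function('W')(f), Add(-5695, Mul(-1, 3844))), Rational(1, 2)) = Pow(Add(Add(3, Mul(Rational(2, 3), Pow(23, Rational(1, 2)))), Add(-5695, Mul(-1, 3844))), Rational(1, 2)) = Pow(Add(Add(3, Mul(Rational(2, 3), Pow(23, Rational(1, 2)))), Add(-5695, -3844)), Rational(1, 2)) = Pow(Add(Add(3, Mul(Rational(2, 3), Pow(23, Rational(1, 2)))), -9539), Rational(1, 2)) = Pow(Add(-9536, Mul(Rational(2, 3), Pow(23, Rational(1, 2)))), Rational(1, 2))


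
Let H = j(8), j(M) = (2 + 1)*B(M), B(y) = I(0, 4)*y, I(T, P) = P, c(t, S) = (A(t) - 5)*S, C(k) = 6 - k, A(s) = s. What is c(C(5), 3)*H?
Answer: -1152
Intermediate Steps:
c(t, S) = S*(-5 + t) (c(t, S) = (t - 5)*S = (-5 + t)*S = S*(-5 + t))
B(y) = 4*y
j(M) = 12*M (j(M) = (2 + 1)*(4*M) = 3*(4*M) = 12*M)
H = 96 (H = 12*8 = 96)
c(C(5), 3)*H = (3*(-5 + (6 - 1*5)))*96 = (3*(-5 + (6 - 5)))*96 = (3*(-5 + 1))*96 = (3*(-4))*96 = -12*96 = -1152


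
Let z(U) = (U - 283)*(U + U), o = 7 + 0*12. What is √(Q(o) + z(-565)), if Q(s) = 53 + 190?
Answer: √958483 ≈ 979.02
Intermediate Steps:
o = 7 (o = 7 + 0 = 7)
z(U) = 2*U*(-283 + U) (z(U) = (-283 + U)*(2*U) = 2*U*(-283 + U))
Q(s) = 243
√(Q(o) + z(-565)) = √(243 + 2*(-565)*(-283 - 565)) = √(243 + 2*(-565)*(-848)) = √(243 + 958240) = √958483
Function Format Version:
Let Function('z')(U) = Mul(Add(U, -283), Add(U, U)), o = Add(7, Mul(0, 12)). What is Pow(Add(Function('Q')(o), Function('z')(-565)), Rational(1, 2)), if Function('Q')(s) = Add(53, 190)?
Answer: Pow(958483, Rational(1, 2)) ≈ 979.02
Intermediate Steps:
o = 7 (o = Add(7, 0) = 7)
Function('z')(U) = Mul(2, U, Add(-283, U)) (Function('z')(U) = Mul(Add(-283, U), Mul(2, U)) = Mul(2, U, Add(-283, U)))
Function('Q')(s) = 243
Pow(Add(Function('Q')(o), Function('z')(-565)), Rational(1, 2)) = Pow(Add(243, Mul(2, -565, Add(-283, -565))), Rational(1, 2)) = Pow(Add(243, Mul(2, -565, -848)), Rational(1, 2)) = Pow(Add(243, 958240), Rational(1, 2)) = Pow(958483, Rational(1, 2))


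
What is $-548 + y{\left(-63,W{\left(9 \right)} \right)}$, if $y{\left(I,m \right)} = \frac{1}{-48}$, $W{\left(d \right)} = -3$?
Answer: $- \frac{26305}{48} \approx -548.02$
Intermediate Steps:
$y{\left(I,m \right)} = - \frac{1}{48}$
$-548 + y{\left(-63,W{\left(9 \right)} \right)} = -548 - \frac{1}{48} = - \frac{26305}{48}$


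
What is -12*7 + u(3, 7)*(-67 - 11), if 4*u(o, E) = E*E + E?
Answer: -1176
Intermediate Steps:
u(o, E) = E/4 + E²/4 (u(o, E) = (E*E + E)/4 = (E² + E)/4 = (E + E²)/4 = E/4 + E²/4)
-12*7 + u(3, 7)*(-67 - 11) = -12*7 + ((¼)*7*(1 + 7))*(-67 - 11) = -84 + ((¼)*7*8)*(-78) = -84 + 14*(-78) = -84 - 1092 = -1176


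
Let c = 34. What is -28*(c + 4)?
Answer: -1064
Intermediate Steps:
-28*(c + 4) = -28*(34 + 4) = -28*38 = -1064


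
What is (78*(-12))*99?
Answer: -92664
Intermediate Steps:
(78*(-12))*99 = -936*99 = -92664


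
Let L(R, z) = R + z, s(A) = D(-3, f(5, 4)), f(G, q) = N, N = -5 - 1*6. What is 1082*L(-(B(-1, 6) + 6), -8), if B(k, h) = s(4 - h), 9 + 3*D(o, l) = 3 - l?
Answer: -50854/3 ≈ -16951.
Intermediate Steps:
N = -11 (N = -5 - 6 = -11)
f(G, q) = -11
D(o, l) = -2 - l/3 (D(o, l) = -3 + (3 - l)/3 = -3 + (1 - l/3) = -2 - l/3)
s(A) = 5/3 (s(A) = -2 - 1/3*(-11) = -2 + 11/3 = 5/3)
B(k, h) = 5/3
1082*L(-(B(-1, 6) + 6), -8) = 1082*(-(5/3 + 6) - 8) = 1082*(-1*23/3 - 8) = 1082*(-23/3 - 8) = 1082*(-47/3) = -50854/3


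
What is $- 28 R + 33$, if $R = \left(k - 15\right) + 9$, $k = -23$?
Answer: $845$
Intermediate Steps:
$R = -29$ ($R = \left(-23 - 15\right) + 9 = -38 + 9 = -29$)
$- 28 R + 33 = \left(-28\right) \left(-29\right) + 33 = 812 + 33 = 845$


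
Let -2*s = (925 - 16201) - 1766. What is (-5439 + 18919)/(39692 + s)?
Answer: 13480/48213 ≈ 0.27959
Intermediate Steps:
s = 8521 (s = -((925 - 16201) - 1766)/2 = -(-15276 - 1766)/2 = -1/2*(-17042) = 8521)
(-5439 + 18919)/(39692 + s) = (-5439 + 18919)/(39692 + 8521) = 13480/48213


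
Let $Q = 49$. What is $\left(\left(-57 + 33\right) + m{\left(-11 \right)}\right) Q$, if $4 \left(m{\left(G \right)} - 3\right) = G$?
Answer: $- \frac{4655}{4} \approx -1163.8$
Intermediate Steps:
$m{\left(G \right)} = 3 + \frac{G}{4}$
$\left(\left(-57 + 33\right) + m{\left(-11 \right)}\right) Q = \left(\left(-57 + 33\right) + \left(3 + \frac{1}{4} \left(-11\right)\right)\right) 49 = \left(-24 + \left(3 - \frac{11}{4}\right)\right) 49 = \left(-24 + \frac{1}{4}\right) 49 = \left(- \frac{95}{4}\right) 49 = - \frac{4655}{4}$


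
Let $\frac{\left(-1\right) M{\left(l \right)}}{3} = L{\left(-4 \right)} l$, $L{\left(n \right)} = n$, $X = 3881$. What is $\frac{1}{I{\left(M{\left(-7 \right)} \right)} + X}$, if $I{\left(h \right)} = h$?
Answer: $\frac{1}{3797} \approx 0.00026337$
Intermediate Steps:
$M{\left(l \right)} = 12 l$ ($M{\left(l \right)} = - 3 \left(- 4 l\right) = 12 l$)
$\frac{1}{I{\left(M{\left(-7 \right)} \right)} + X} = \frac{1}{12 \left(-7\right) + 3881} = \frac{1}{-84 + 3881} = \frac{1}{3797}$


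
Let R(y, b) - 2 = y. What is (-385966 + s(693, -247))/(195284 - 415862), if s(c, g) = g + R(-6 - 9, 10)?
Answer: 64371/36763 ≈ 1.7510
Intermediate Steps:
R(y, b) = 2 + y
s(c, g) = -13 + g (s(c, g) = g + (2 + (-6 - 9)) = g + (2 - 15) = g - 13 = -13 + g)
(-385966 + s(693, -247))/(195284 - 415862) = (-385966 + (-13 - 247))/(195284 - 415862) = (-385966 - 260)/(-220578) = -386226*(-1/220578) = 64371/36763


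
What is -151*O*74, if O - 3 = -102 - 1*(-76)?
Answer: 257002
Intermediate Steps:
O = -23 (O = 3 + (-102 - 1*(-76)) = 3 + (-102 + 76) = 3 - 26 = -23)
-151*O*74 = -151*(-23)*74 = 3473*74 = 257002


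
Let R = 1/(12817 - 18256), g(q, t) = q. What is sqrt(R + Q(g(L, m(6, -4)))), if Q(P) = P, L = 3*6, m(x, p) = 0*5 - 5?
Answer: sqrt(10867011)/777 ≈ 4.2426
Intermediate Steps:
m(x, p) = -5 (m(x, p) = 0 - 5 = -5)
L = 18
R = -1/5439 (R = 1/(-5439) = -1/5439 ≈ -0.00018386)
sqrt(R + Q(g(L, m(6, -4)))) = sqrt(-1/5439 + 18) = sqrt(97901/5439) = sqrt(10867011)/777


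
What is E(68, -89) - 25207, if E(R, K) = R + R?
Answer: -25071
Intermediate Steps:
E(R, K) = 2*R
E(68, -89) - 25207 = 2*68 - 25207 = 136 - 25207 = -25071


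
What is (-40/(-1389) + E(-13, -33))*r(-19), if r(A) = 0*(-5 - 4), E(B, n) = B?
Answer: 0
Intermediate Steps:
r(A) = 0 (r(A) = 0*(-9) = 0)
(-40/(-1389) + E(-13, -33))*r(-19) = (-40/(-1389) - 13)*0 = (-40*(-1/1389) - 13)*0 = (40/1389 - 13)*0 = -18017/1389*0 = 0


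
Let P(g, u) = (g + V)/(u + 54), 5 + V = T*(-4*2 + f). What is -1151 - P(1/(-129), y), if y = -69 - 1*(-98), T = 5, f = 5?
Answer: -12321176/10707 ≈ -1150.8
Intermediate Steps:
y = 29 (y = -69 + 98 = 29)
V = -20 (V = -5 + 5*(-4*2 + 5) = -5 + 5*(-8 + 5) = -5 + 5*(-3) = -5 - 15 = -20)
P(g, u) = (-20 + g)/(54 + u) (P(g, u) = (g - 20)/(u + 54) = (-20 + g)/(54 + u))
-1151 - P(1/(-129), y) = -1151 - (-20 + 1/(-129))/(54 + 29) = -1151 - (-20 - 1/129)/83 = -1151 - (-2581)/(83*129) = -1151 - 1*(-2581/10707) = -1151 + 2581/10707 = -12321176/10707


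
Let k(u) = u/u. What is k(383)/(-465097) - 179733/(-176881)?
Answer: 83593102220/82266822457 ≈ 1.0161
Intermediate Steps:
k(u) = 1
k(383)/(-465097) - 179733/(-176881) = 1/(-465097) - 179733/(-176881) = 1*(-1/465097) - 179733*(-1/176881) = -1/465097 + 179733/176881 = 83593102220/82266822457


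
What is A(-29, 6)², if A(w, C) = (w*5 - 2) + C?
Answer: 19881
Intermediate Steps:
A(w, C) = -2 + C + 5*w (A(w, C) = (5*w - 2) + C = (-2 + 5*w) + C = -2 + C + 5*w)
A(-29, 6)² = (-2 + 6 + 5*(-29))² = (-2 + 6 - 145)² = (-141)² = 19881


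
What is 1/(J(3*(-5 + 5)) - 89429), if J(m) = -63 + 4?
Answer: -1/89488 ≈ -1.1175e-5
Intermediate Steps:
J(m) = -59
1/(J(3*(-5 + 5)) - 89429) = 1/(-59 - 89429) = 1/(-89488) = -1/89488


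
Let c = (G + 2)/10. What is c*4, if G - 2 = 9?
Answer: 26/5 ≈ 5.2000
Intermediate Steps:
G = 11 (G = 2 + 9 = 11)
c = 13/10 (c = (11 + 2)/10 = (1/10)*13 = 13/10 ≈ 1.3000)
c*4 = (13/10)*4 = 26/5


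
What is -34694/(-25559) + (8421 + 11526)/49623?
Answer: 743815245/422771419 ≈ 1.7594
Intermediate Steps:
-34694/(-25559) + (8421 + 11526)/49623 = -34694*(-1/25559) + 19947*(1/49623) = 34694/25559 + 6649/16541 = 743815245/422771419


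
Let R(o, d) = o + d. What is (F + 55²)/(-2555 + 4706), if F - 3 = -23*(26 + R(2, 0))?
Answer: 2384/2151 ≈ 1.1083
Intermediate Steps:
R(o, d) = d + o
F = -641 (F = 3 - 23*(26 + (0 + 2)) = 3 - 23*(26 + 2) = 3 - 23*28 = 3 - 644 = -641)
(F + 55²)/(-2555 + 4706) = (-641 + 55²)/(-2555 + 4706) = (-641 + 3025)/2151 = 2384*(1/2151) = 2384/2151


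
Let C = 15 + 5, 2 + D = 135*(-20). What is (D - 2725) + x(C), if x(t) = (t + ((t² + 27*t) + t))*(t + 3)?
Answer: 17113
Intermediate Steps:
D = -2702 (D = -2 + 135*(-20) = -2 - 2700 = -2702)
C = 20
x(t) = (3 + t)*(t² + 29*t) (x(t) = (t + (t² + 28*t))*(3 + t) = (t² + 29*t)*(3 + t) = (3 + t)*(t² + 29*t))
(D - 2725) + x(C) = (-2702 - 2725) + 20*(87 + 20² + 32*20) = -5427 + 20*(87 + 400 + 640) = -5427 + 20*1127 = -5427 + 22540 = 17113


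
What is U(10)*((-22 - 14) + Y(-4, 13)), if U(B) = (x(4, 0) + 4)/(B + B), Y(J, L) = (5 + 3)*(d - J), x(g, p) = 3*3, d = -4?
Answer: -117/5 ≈ -23.400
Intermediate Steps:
x(g, p) = 9
Y(J, L) = -32 - 8*J (Y(J, L) = (5 + 3)*(-4 - J) = 8*(-4 - J) = -32 - 8*J)
U(B) = 13/(2*B) (U(B) = (9 + 4)/(B + B) = 13/((2*B)) = 13*(1/(2*B)) = 13/(2*B))
U(10)*((-22 - 14) + Y(-4, 13)) = ((13/2)/10)*((-22 - 14) + (-32 - 8*(-4))) = ((13/2)*(⅒))*(-36 + (-32 + 32)) = 13*(-36 + 0)/20 = (13/20)*(-36) = -117/5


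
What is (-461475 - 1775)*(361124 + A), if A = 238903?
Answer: -277962507750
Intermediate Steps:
(-461475 - 1775)*(361124 + A) = (-461475 - 1775)*(361124 + 238903) = -463250*600027 = -277962507750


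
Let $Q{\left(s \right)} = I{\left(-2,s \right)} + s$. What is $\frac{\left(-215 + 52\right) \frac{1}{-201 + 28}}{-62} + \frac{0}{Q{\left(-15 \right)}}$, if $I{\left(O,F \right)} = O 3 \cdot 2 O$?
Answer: $- \frac{163}{10726} \approx -0.015197$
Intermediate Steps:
$I{\left(O,F \right)} = 6 O^{2}$ ($I{\left(O,F \right)} = O 6 O = 6 O^{2}$)
$Q{\left(s \right)} = 24 + s$ ($Q{\left(s \right)} = 6 \left(-2\right)^{2} + s = 6 \cdot 4 + s = 24 + s$)
$\frac{\left(-215 + 52\right) \frac{1}{-201 + 28}}{-62} + \frac{0}{Q{\left(-15 \right)}} = \frac{\left(-215 + 52\right) \frac{1}{-201 + 28}}{-62} + \frac{0}{24 - 15} = - \frac{163}{-173} \left(- \frac{1}{62}\right) + \frac{0}{9} = \left(-163\right) \left(- \frac{1}{173}\right) \left(- \frac{1}{62}\right) + 0 \cdot \frac{1}{9} = \frac{163}{173} \left(- \frac{1}{62}\right) + 0 = - \frac{163}{10726} + 0 = - \frac{163}{10726}$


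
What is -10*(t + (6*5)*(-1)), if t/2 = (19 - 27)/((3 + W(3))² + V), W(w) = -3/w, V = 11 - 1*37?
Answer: 3220/11 ≈ 292.73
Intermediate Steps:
V = -26 (V = 11 - 37 = -26)
t = 8/11 (t = 2*((19 - 27)/((3 - 3/3)² - 26)) = 2*(-8/((3 - 3*⅓)² - 26)) = 2*(-8/((3 - 1)² - 26)) = 2*(-8/(2² - 26)) = 2*(-8/(4 - 26)) = 2*(-8/(-22)) = 2*(-8*(-1/22)) = 2*(4/11) = 8/11 ≈ 0.72727)
-10*(t + (6*5)*(-1)) = -10*(8/11 + (6*5)*(-1)) = -10*(8/11 + 30*(-1)) = -10*(8/11 - 30) = -10*(-322/11) = 3220/11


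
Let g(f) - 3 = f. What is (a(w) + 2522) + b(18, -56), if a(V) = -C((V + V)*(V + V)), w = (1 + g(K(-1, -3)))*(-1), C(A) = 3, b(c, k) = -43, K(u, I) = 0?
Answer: 2476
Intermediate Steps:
g(f) = 3 + f
w = -4 (w = (1 + (3 + 0))*(-1) = (1 + 3)*(-1) = 4*(-1) = -4)
a(V) = -3 (a(V) = -1*3 = -3)
(a(w) + 2522) + b(18, -56) = (-3 + 2522) - 43 = 2519 - 43 = 2476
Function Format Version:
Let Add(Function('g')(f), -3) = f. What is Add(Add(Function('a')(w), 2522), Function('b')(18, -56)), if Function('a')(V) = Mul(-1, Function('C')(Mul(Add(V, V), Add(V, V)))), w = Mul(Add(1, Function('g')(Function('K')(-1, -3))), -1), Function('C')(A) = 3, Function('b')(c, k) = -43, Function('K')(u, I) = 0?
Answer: 2476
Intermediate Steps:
Function('g')(f) = Add(3, f)
w = -4 (w = Mul(Add(1, Add(3, 0)), -1) = Mul(Add(1, 3), -1) = Mul(4, -1) = -4)
Function('a')(V) = -3 (Function('a')(V) = Mul(-1, 3) = -3)
Add(Add(Function('a')(w), 2522), Function('b')(18, -56)) = Add(Add(-3, 2522), -43) = Add(2519, -43) = 2476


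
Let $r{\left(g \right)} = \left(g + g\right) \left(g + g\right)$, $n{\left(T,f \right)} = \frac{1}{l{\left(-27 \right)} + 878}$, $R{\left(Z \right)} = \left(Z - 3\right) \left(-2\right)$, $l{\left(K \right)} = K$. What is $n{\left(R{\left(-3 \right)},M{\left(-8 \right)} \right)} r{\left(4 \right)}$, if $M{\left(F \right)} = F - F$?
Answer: $\frac{64}{851} \approx 0.075206$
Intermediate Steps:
$M{\left(F \right)} = 0$
$R{\left(Z \right)} = 6 - 2 Z$ ($R{\left(Z \right)} = \left(-3 + Z\right) \left(-2\right) = 6 - 2 Z$)
$n{\left(T,f \right)} = \frac{1}{851}$ ($n{\left(T,f \right)} = \frac{1}{-27 + 878} = \frac{1}{851}$)
$r{\left(g \right)} = 4 g^{2}$ ($r{\left(g \right)} = 2 g 2 g = 4 g^{2}$)
$n{\left(R{\left(-3 \right)},M{\left(-8 \right)} \right)} r{\left(4 \right)} = \frac{4 \cdot 4^{2}}{851} = \frac{4 \cdot 16}{851} = \frac{1}{851} \cdot 64 = \frac{64}{851}$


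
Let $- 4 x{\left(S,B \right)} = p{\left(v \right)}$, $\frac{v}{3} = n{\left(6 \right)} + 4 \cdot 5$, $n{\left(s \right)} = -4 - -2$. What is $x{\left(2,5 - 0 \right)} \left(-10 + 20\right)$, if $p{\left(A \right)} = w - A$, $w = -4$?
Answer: $145$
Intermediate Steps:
$n{\left(s \right)} = -2$ ($n{\left(s \right)} = -4 + 2 = -2$)
$v = 54$ ($v = 3 \left(-2 + 4 \cdot 5\right) = 3 \left(-2 + 20\right) = 3 \cdot 18 = 54$)
$p{\left(A \right)} = -4 - A$
$x{\left(S,B \right)} = \frac{29}{2}$ ($x{\left(S,B \right)} = - \frac{-4 - 54}{4} = \left(- \frac{1}{4}\right) \left(-58\right) = \frac{29}{2}$)
$x{\left(2,5 - 0 \right)} \left(-10 + 20\right) = \frac{29 \left(-10 + 20\right)}{2} = \frac{29}{2} \cdot 10 = 145$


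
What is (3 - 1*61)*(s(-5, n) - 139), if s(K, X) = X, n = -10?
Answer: 8642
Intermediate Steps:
(3 - 1*61)*(s(-5, n) - 139) = (3 - 1*61)*(-10 - 139) = (3 - 61)*(-149) = -58*(-149) = 8642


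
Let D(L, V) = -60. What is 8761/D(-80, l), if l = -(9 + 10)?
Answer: -8761/60 ≈ -146.02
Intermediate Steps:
l = -19 (l = -1*19 = -19)
8761/D(-80, l) = 8761/(-60) = 8761*(-1/60) = -8761/60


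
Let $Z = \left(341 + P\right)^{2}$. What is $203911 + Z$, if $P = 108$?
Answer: $405512$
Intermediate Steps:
$Z = 201601$ ($Z = \left(341 + 108\right)^{2} = 449^{2} = 201601$)
$203911 + Z = 203911 + 201601 = 405512$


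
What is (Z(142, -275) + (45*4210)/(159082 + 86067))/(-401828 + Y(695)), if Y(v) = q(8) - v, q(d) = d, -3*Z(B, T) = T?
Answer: -13596865/59205689841 ≈ -0.00022965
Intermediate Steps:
Z(B, T) = -T/3
Y(v) = 8 - v
(Z(142, -275) + (45*4210)/(159082 + 86067))/(-401828 + Y(695)) = (-⅓*(-275) + (45*4210)/(159082 + 86067))/(-401828 + (8 - 1*695)) = (275/3 + 189450/245149)/(-401828 + (8 - 695)) = (275/3 + 189450*(1/245149))/(-401828 - 687) = (275/3 + 189450/245149)/(-402515) = (67984325/735447)*(-1/402515) = -13596865/59205689841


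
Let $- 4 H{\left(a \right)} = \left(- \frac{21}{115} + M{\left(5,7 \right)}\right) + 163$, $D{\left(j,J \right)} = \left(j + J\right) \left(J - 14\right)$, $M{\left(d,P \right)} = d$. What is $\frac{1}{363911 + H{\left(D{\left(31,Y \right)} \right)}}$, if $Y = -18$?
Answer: $\frac{460}{167379761} \approx 2.7482 \cdot 10^{-6}$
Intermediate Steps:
$D{\left(j,J \right)} = \left(-14 + J\right) \left(J + j\right)$ ($D{\left(j,J \right)} = \left(J + j\right) \left(-14 + J\right) = \left(-14 + J\right) \left(J + j\right)$)
$H{\left(a \right)} = - \frac{19299}{460}$ ($H{\left(a \right)} = - \frac{\left(- \frac{21}{115} + 5\right) + 163}{4} = - \frac{\frac{554}{115} + 163}{4} = \left(- \frac{1}{4}\right) \frac{19299}{115} = - \frac{19299}{460}$)
$\frac{1}{363911 + H{\left(D{\left(31,Y \right)} \right)}} = \frac{1}{363911 - \frac{19299}{460}} = \frac{1}{\frac{167379761}{460}} = \frac{460}{167379761}$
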